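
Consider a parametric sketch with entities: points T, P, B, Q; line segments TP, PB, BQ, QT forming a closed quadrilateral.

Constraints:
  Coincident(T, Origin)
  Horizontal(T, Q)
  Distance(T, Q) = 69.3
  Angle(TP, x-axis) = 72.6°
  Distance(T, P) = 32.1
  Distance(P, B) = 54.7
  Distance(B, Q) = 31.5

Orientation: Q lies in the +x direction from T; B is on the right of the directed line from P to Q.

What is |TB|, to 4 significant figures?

43.46

T is at the origin; TQ is horizontal with |TQ| = 69.3 and Q in +x, so Q = (69.3, 0). TP runs at 72.6° with |TP| = 32.1, so P = (9.599, 30.63). B is determined by |PB| = 54.7 and |BQ| = 31.5 together: it lies at the intersection of circle(P, 54.7) and circle(Q, 31.5). With |PQ| = 67.10, the foot of the radical line on PQ is 48.45 from P and the perpendicular offset is √(54.7² − 48.45²) = 25.39. Taking the right-of-PQ solution: B = (41.12, -14.07).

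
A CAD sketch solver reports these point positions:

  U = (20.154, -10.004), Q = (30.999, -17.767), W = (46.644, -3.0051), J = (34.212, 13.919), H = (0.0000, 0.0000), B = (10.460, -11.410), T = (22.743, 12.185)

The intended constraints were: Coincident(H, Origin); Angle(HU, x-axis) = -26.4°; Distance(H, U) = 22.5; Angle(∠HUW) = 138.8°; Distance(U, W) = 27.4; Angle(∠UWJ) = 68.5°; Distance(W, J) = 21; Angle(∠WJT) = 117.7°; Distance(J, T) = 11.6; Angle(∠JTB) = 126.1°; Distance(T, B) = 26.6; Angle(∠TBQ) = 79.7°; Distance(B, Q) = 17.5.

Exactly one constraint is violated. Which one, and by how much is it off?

Distance(B, Q) = 17.5 — off by 4.00.

H = (0.00, 0.00) ✓; HU at -26.40° ✓; |HU| = 22.50 ✓; ∠HUW = 138.8° ✓; |UW| = 27.40 ✓; ∠UWJ = 68.50° ✓; |WJ| = 21.00 ✓; ∠WJT = 117.7° ✓; |JT| = 11.60 ✓; ∠JTB = 126.1° ✓; |TB| = 26.60 ✓; ∠TBQ = 79.70° ✓; |BQ| = 21.50 ✗.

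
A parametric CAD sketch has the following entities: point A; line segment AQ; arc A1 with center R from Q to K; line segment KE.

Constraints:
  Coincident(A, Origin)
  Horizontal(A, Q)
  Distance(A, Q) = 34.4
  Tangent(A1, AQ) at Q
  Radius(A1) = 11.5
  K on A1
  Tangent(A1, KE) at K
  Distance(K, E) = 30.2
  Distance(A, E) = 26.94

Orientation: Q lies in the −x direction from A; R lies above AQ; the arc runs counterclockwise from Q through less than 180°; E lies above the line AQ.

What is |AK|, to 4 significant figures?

26.11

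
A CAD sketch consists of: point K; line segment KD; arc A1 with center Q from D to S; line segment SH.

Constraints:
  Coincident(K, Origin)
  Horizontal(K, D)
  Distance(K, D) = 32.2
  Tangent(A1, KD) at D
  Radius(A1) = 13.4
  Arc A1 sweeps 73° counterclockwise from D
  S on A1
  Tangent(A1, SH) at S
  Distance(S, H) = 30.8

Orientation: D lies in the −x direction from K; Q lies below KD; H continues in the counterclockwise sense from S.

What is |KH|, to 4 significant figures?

66.59

K is at the origin; K and D share the same y with |KD| = 32.2 and D on the −x side, so D = (-32.20, 0.000). Since A1 is tangent to KD there, QD ⟂ KD, so Q = D + (0, -13.4) = (-32.20, -13.40). On A1, D sits at bearing 90° from Q; a 73° counterclockwise sweep puts S at bearing 163°, so S = Q + 13.4·(cos 163°, sin 163°) = (-45.01, -9.482). Tangency of A1 to SH means the radius QS is perpendicular to SH, so SH runs along (−sin 163°, cos 163°); with |SH| = 30.8, H = (-54.02, -38.94). Then |KH| = |H − K| = 66.59.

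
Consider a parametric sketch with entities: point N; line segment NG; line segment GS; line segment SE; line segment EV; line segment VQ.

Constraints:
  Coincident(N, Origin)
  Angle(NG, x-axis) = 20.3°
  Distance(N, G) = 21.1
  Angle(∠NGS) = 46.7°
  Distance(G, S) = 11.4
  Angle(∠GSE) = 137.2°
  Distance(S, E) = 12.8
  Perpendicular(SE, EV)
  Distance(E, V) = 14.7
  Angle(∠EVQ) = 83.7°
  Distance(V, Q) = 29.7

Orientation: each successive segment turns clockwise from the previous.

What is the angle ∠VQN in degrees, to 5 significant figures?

10.695°

N is at the origin; NG runs at 20.3° with length 21.1, so G = (19.789, 7.3203). ∠NGS = 46.7° gives GS at -113.00° from the x-axis; with |GS| = 11.4, S = (15.335, -3.1734). ∠GSE = 137.2° gives SE at -155.80° from the x-axis; with |SE| = 12.8, E = (3.6600, -8.4204). SE is perpendicular to EV, so EV runs at 114.20°; with |EV| = 14.7, V = (-2.3659, 4.9877). ∠EVQ = 83.7° gives VQ at 17.900° from the x-axis; with |VQ| = 29.7, Q = (25.896, 14.116). Then cos ∠VQN = QV·QN / (|QV||QN|), giving 10.695°.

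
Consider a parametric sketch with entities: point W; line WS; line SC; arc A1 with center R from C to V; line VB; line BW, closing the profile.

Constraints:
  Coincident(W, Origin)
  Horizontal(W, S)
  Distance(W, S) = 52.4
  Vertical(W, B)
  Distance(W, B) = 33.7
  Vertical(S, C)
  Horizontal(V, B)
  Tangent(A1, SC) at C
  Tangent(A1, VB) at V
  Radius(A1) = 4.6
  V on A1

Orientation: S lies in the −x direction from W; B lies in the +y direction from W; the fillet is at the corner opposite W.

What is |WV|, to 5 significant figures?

58.485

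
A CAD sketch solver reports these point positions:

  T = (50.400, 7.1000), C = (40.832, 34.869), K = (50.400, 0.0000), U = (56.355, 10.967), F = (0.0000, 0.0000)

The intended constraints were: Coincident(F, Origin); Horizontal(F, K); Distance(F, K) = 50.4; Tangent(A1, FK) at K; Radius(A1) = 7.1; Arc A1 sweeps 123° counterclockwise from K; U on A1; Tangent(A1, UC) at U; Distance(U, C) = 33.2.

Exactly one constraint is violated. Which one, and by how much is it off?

Distance(U, C) = 33.2 — off by 4.70.

F = (0.00, 0.00) ✓; F.y = 0.00, K.y = 0.00 ✓; |FK| = 50.40 ✓; ∠(TK, KF) = 90.00° ✓; |TK| = 7.100 ✓; bearing(T→U) − bearing(T→K) = 123.0° ✓; |TU| = 7.100 ✓; ∠(TU, UC) = 90.00° ✓; |UC| = 28.50 ✗.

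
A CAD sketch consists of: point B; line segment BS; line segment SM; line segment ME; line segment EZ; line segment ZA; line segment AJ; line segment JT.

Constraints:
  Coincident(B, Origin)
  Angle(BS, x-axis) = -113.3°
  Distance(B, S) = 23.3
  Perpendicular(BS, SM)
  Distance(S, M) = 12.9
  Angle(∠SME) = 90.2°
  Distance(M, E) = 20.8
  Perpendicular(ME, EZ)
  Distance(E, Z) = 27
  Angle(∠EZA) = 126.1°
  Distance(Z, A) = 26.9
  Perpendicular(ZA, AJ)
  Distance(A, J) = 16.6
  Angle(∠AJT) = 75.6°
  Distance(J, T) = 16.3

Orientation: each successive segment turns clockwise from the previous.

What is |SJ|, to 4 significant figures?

19.68

B is at the origin; BS runs at -113.3° with length 23.3, so S = (-9.216, -21.40). BS is perpendicular to SM, so SM runs at 156.7°; with |SM| = 12.9, M = (-21.06, -16.30). ∠SME = 90.2° gives ME at 66.90° from the x-axis; with |ME| = 20.8, E = (-12.90, 2.835). ME ⟂ EZ, so EZ runs at -23.10°; with |EZ| = 27.0, Z = (11.93, -7.758). ∠EZA = 126.1° gives ZA at -77.00° from the x-axis; with |ZA| = 26.9, A = (17.98, -33.97). ZA is perpendicular to AJ, so AJ runs at -167.0°; with |AJ| = 16.6, J = (1.808, -37.70). Then |SJ| = |J − S| = 19.68.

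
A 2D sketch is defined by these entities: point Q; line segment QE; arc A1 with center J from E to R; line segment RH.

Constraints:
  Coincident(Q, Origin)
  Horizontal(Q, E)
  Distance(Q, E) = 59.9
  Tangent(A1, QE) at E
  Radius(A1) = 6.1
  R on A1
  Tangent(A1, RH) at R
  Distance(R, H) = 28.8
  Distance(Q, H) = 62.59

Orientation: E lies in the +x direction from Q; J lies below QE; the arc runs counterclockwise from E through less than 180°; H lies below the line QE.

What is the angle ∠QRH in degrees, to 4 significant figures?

92.93°

Checks: Q.y = 0.00, E.y = 0.00 ✓; |JE| = 6.100 ✓; |JR| = 6.100 ✓; ∠(JR, RH) = 90.00° ✓; |RH| = 28.80 ✓; |QH| = 62.59 ✓.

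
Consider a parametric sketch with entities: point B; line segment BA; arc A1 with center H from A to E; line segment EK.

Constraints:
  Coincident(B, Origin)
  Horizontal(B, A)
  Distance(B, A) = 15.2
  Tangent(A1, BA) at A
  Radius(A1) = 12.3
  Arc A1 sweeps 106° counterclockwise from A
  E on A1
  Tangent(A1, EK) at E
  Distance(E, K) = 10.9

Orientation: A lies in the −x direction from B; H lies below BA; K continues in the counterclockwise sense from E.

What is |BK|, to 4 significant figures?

35.52

On A1, A sits at bearing 90° from H; a 106° counterclockwise sweep puts E at bearing 196°, so E = H + 12.3·(cos 196°, sin 196°) = (-27.02, -15.69). Tangency of A1 to EK means the radius HE is perpendicular to EK, so EK runs along (−sin 196°, cos 196°); with |EK| = 10.9, K = (-24.02, -26.17). Then |BK| = |K − B| = 35.52.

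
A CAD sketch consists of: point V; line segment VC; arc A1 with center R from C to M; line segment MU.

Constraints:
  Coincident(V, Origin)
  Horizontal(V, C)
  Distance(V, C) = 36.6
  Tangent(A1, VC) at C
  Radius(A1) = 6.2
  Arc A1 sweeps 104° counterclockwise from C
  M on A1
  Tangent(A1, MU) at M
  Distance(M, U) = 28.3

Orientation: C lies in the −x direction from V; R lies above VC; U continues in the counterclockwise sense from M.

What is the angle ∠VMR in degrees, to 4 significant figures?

151.9°

V is at the origin; VC is horizontal with |VC| = 36.6 and C on the −x side, so C = (-36.60, 0.000). Since A1 is tangent to VC there, RC ⟂ VC, so R = C + (0, 6.2) = (-36.60, 6.200). On A1, C sits at bearing -90° from R; a 104° counterclockwise sweep puts M at bearing 14°, so M = R + 6.2·(cos 14°, sin 14°) = (-30.58, 7.700). Then cos ∠VMR = MV·MR / (|MV||MR|), giving 151.9°.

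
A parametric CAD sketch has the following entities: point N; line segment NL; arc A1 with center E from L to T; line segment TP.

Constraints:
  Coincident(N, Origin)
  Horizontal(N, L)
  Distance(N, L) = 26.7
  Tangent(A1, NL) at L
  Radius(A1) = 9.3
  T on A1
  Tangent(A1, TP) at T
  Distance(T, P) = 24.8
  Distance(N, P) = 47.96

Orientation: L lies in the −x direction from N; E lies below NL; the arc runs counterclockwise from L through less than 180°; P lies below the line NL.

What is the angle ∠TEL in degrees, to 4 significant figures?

97.51°

N is at the origin; NL is horizontal with |NL| = 26.7 and L on the −x side, so L = (-26.70, 0.000). A1 meets NL tangentially, so EL is at right angles to NL, so E = L + (0, -9.3) = (-26.70, -9.300). Since ET ⟂ TP (tangency), |EP| = √(9.3² + 24.8²) = 26.49 regardless of where T sits on A1. So P lies on both circle(N, 47.96) and circle(E, 26.49); the below-NL intersection is P = (-32.68, -35.10). T is the foot of the tangent from P: T = (-35.92, -10.52).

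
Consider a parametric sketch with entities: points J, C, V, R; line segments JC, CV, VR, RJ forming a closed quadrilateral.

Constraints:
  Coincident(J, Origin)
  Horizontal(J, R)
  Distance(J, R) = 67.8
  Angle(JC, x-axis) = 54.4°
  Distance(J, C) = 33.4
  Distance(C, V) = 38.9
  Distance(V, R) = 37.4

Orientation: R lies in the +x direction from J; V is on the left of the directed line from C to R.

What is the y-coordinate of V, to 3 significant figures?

35.9

J is at the origin; JR is horizontal with |JR| = 67.8 and R in +x, so R = (67.8, 0). JC runs at 54.4° with |JC| = 33.4, so C = (19.4, 27.2). V is determined by |CV| = 38.9 and |VR| = 37.4 together: it lies at the intersection of circle(C, 38.9) and circle(R, 37.4). With |CR| = 55.5, the foot of the radical line on CR is 28.8 from C and the perpendicular offset is √(38.9² − 28.8²) = 26.2. Taking the left-of-CR solution: V = (57.3, 35.9).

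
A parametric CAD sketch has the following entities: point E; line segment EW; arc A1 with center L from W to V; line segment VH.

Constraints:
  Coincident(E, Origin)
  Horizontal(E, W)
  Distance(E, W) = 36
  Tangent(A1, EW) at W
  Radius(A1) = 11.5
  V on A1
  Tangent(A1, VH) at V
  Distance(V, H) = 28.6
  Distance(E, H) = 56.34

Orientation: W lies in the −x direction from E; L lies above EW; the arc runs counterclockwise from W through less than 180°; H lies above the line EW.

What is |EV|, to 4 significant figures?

30.22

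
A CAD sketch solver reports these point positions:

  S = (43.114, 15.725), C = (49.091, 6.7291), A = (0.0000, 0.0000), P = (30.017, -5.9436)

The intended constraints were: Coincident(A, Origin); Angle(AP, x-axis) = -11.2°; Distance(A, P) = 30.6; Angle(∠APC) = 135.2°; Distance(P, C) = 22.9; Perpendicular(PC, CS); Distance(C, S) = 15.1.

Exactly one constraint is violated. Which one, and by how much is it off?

Distance(C, S) = 15.1 — off by 4.30.

A = (0.00, 0.00) ✓; AP at -11.20° ✓; |AP| = 30.60 ✓; ∠APC = 135.2° ✓; |PC| = 22.90 ✓; ∠(PC, CS) = 90.00° ✓; |CS| = 10.80 ✗.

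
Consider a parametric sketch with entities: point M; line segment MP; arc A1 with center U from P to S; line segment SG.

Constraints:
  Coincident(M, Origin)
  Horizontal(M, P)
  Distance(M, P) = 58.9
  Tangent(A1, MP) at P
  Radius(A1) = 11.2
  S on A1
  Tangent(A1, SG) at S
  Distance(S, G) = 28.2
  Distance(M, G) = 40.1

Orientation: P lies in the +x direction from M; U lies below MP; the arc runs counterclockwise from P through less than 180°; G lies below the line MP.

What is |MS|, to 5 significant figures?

50.730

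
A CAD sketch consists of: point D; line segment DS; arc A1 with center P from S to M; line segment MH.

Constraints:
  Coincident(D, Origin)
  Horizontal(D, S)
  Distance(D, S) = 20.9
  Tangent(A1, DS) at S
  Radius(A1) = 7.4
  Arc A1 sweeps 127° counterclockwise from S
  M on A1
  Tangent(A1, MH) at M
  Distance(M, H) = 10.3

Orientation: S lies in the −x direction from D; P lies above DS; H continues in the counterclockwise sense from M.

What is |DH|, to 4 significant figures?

29.19

D is at the origin; DS is horizontal with |DS| = 20.9 and S on the −x side, so S = (-20.90, 0.000). Tangency of A1 to DS means the radius PS is perpendicular to DS, so P = S + (0, 7.4) = (-20.90, 7.400). On A1, S sits at bearing -90° from P; a 127° counterclockwise sweep puts M at bearing 37°, so M = P + 7.4·(cos 37°, sin 37°) = (-14.99, 11.85). Tangency of A1 to MH means the radius PM is perpendicular to MH, so MH runs along (−sin 37°, cos 37°); with |MH| = 10.3, H = (-21.19, 20.08). Then |DH| = |H − D| = 29.19.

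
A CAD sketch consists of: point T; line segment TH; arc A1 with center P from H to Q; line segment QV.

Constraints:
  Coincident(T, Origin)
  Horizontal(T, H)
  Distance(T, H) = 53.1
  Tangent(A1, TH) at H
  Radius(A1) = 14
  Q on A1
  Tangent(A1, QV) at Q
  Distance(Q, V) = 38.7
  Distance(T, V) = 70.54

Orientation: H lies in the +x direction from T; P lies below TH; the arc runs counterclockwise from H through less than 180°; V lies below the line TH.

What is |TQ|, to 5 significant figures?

42.415

T is at the origin; T and H share the same y with |TH| = 53.1 and H on the +x side, so H = (53.100, 0.0000). Tangency of A1 to TH means the radius PH is perpendicular to TH, so P = H + (0, -14) = (53.100, -14.000). Since PQ ⟂ QV (tangency), |PV| = √(14.0² + 38.7²) = 41.154 regardless of where Q sits on A1. So V lies on both circle(T, 70.54) and circle(P, 41.154); the below-TH intersection is V = (44.973, -54.344). Q is the foot of the tangent from V: Q = (39.254, -16.069).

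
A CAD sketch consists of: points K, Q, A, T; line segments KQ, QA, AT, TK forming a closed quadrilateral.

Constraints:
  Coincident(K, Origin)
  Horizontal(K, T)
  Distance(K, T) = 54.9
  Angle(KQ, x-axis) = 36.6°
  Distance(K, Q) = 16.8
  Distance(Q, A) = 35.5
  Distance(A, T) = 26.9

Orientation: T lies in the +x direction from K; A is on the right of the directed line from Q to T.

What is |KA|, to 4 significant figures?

39.50

Checks: KQ at 36.60° ✓; |QA| = 35.50 ✓; |AT| = 26.90 ✓.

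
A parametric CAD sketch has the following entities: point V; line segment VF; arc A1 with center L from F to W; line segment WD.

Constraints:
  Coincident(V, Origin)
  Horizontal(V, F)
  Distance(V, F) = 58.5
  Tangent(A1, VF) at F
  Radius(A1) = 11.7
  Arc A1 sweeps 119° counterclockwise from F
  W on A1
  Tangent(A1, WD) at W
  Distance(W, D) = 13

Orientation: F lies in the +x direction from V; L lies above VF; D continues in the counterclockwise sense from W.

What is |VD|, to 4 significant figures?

68.73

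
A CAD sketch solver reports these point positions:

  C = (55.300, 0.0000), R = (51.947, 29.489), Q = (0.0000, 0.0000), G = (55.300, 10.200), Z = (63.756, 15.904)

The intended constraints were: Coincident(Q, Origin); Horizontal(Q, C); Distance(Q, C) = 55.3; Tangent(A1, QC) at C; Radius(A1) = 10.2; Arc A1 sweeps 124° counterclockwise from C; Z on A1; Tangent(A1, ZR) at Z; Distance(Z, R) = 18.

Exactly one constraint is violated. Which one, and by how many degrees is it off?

Tangent(A1, ZR) at Z — off by 7.00°.

Q = (0.00, 0.00) ✓; Q.y = 0.00, C.y = 0.00 ✓; |QC| = 55.30 ✓; ∠(GC, CQ) = 90.00° ✓; |GC| = 10.20 ✓; bearing(G→Z) − bearing(G→C) = 124.0° ✓; |GZ| = 10.20 ✓; ∠(GZ, ZR) = 83.00° ✗; |ZR| = 18.00 ✓.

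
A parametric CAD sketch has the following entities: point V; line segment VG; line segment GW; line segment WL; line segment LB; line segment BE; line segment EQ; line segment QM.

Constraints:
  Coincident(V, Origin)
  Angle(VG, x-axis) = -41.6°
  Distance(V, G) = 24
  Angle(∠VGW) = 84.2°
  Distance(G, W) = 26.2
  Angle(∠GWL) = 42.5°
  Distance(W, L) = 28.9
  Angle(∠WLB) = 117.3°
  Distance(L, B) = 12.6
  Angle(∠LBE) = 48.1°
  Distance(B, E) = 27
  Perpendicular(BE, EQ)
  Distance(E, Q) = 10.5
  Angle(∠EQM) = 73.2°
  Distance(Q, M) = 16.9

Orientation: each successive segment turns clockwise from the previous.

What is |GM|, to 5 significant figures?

15.964

V is at the origin; VG runs at -41.6° with length 24.0, so G = (17.947, -15.934). ∠VGW = 84.2° gives GW at -137.40° from the x-axis; with |GW| = 26.2, W = (-1.3386, -33.668). ∠GWL = 42.5° gives WL at 85.100° from the x-axis; with |WL| = 28.9, L = (1.1300, -4.8740). ∠WLB = 117.3° gives LB at 22.400° from the x-axis; with |LB| = 12.6, B = (12.779, -0.072514). ∠LBE = 48.1° gives BE at -109.50° from the x-axis; with |BE| = 27.0, E = (3.7665, -25.524). BE ⟂ EQ, so EQ runs at 160.50°; with |EQ| = 10.5, Q = (-6.1313, -22.019). ∠EQM = 73.2° gives QM at 53.700° from the x-axis; with |QM| = 16.9, M = (3.8737, -8.3987). Then |GM| = |M − G| = 15.964.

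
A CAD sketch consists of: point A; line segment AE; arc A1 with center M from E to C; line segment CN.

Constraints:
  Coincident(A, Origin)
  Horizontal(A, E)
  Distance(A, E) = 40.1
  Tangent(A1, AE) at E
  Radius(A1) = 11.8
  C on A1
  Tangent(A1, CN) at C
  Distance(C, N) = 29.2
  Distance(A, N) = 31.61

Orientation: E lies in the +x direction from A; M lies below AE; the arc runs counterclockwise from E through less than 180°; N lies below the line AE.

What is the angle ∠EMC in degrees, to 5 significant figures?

54.243°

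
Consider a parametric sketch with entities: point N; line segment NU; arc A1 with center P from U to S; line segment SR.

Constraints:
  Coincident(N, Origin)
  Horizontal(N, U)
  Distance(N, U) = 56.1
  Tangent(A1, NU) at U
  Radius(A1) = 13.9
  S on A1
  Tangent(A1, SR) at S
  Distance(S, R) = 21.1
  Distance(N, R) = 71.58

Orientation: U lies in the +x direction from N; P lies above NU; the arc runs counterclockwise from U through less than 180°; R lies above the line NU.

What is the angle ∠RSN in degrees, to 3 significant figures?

81.7°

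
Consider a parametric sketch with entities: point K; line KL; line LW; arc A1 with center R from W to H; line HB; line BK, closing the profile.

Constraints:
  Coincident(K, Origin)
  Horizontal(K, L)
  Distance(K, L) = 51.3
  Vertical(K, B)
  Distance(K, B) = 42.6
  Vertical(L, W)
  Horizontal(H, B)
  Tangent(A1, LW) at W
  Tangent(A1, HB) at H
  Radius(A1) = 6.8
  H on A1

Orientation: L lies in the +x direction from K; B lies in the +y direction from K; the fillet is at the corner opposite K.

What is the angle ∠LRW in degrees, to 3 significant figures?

79.2°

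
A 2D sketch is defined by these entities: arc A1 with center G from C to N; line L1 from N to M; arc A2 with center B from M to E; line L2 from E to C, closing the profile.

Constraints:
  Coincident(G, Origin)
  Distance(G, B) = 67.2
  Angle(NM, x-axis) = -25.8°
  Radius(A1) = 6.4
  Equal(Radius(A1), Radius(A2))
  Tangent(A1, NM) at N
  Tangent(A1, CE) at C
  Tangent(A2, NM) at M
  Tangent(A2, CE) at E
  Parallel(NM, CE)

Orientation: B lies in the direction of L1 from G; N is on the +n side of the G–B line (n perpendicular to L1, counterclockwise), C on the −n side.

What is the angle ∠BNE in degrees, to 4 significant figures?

5.344°

The slot axis is L1's direction at -25.8°, so u = (cos -25.8°, sin -25.8°) = (0.9003, -0.4352) and n = (−sin -25.8°, cos -25.8°) = (0.4352, 0.9003). G is at the origin and B lies 67.2 along u from G, so B = 67.2·u = (60.50, -29.25). Tangency of A1 to both parallel lines with radius 6.4 puts N and C at G ± 6.4·n: N = (2.785, 5.762), C = (-2.785, -5.762). Equal radii place M and E the same way about B: M = B + 6.4·n = (63.29, -23.49), E = B − 6.4·n = (57.72, -35.01). Then cos ∠BNE = NB·NE / (|NB||NE|), giving 5.344°.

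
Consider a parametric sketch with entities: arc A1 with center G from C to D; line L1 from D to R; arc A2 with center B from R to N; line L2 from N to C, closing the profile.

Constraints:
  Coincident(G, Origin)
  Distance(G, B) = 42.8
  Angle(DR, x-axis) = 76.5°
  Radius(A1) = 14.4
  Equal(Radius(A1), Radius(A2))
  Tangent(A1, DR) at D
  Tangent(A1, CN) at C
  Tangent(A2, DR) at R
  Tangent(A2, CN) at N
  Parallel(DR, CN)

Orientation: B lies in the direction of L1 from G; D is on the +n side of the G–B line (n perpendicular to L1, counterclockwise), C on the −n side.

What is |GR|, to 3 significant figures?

45.2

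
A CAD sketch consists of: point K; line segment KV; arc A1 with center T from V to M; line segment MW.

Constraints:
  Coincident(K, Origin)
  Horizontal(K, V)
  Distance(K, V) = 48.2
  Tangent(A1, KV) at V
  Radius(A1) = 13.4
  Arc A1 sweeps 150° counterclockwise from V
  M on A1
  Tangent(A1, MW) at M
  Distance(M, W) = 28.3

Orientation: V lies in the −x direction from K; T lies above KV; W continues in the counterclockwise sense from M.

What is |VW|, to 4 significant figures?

43.01

K is at the origin; KV is horizontal with |KV| = 48.2 and V on the −x side, so V = (-48.20, 0.000). The tangent condition forces TV to be normal to KV, so T = V + (0, 13.4) = (-48.20, 13.40). On A1, V sits at bearing -90° from T; a 150° counterclockwise sweep puts M at bearing 60°, so M = T + 13.4·(cos 60°, sin 60°) = (-41.50, 25.00). A1 meets MW tangentially, so TM is at right angles to MW, so MW runs along (−sin 60°, cos 60°); with |MW| = 28.3, W = (-66.01, 39.15). Then |VW| = |W − V| = 43.01.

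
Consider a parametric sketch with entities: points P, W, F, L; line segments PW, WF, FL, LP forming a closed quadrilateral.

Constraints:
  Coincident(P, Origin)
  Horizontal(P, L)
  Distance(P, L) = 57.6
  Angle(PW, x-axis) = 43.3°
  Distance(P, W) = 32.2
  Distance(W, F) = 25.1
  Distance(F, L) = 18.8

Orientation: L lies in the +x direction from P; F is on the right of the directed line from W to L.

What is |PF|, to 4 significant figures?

39.02

P is at the origin; P and L share the same y with |PL| = 57.6 and L in +x, so L = (57.6, 0). PW runs at 43.3° with |PW| = 32.2, so W = (23.43, 22.08). F is determined by |WF| = 25.1 and |FL| = 18.8 together: it lies at the intersection of circle(W, 25.1) and circle(L, 18.8). With |WL| = 40.68, the foot of the radical line on WL is 23.74 from W and the perpendicular offset is √(25.1² − 23.74²) = 8.150. Taking the right-of-WL solution: F = (38.95, 2.352).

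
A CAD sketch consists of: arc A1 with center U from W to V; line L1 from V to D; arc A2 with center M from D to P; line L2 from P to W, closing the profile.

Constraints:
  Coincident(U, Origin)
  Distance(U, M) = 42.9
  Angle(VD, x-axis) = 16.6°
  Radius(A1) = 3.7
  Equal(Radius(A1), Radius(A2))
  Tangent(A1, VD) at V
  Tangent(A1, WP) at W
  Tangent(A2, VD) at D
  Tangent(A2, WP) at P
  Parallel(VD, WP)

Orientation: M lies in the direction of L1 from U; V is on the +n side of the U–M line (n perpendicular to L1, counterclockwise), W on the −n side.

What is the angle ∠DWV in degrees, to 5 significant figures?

80.213°

Tangency of A1 to both parallel lines with radius 3.7 puts V and W at U ± 3.7·n: V = (-1.0570, 3.5458), W = (1.0570, -3.5458). Equal radii place D and P the same way about M: D = M + 3.7·n = (40.055, 15.802), P = M − 3.7·n = (42.169, 8.7102). Then cos ∠DWV = WD·WV / (|WD||WV|), giving 80.213°.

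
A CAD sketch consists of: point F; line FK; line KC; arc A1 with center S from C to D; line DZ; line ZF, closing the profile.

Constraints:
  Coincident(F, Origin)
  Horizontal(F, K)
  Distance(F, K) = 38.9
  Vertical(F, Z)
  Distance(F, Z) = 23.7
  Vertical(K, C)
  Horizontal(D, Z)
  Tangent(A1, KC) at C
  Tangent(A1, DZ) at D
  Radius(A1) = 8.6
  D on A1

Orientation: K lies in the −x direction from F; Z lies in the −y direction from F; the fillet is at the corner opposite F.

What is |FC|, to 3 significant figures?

41.7

F is at the origin; FK is horizontal with |FK| = 38.9 and K on the −x side, so K = (-38.9, 0.00). FZ is vertical with |FZ| = 23.7 and Z on the −y side, so Z = (0.00, -23.7). The virtual corner opposite F is at (-38.9, -23.7). Since A1 is tangent to KC there, SC ⟂ KC and tangency of A1 to DZ means the radius SD is perpendicular to DZ, with radius 8.6, so the center S sits 8.6 in from both sides at S = (-30.3, -15.1). That places the tangent points at C = (-38.9, -15.1) on KC and D = (-30.3, -23.7) on DZ. Then |FC| = |C − F| = 41.7.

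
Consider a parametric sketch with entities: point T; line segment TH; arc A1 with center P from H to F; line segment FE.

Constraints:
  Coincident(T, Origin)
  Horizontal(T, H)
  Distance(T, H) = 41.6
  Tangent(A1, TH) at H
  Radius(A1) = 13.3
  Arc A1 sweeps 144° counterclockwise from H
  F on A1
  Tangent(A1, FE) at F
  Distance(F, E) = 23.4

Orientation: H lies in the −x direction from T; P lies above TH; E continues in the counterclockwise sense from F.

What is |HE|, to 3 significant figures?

39.4

T is at the origin; TH is horizontal with |TH| = 41.6 and H on the −x side, so H = (-41.6, 0.00). The tangent condition forces PH to be normal to TH, so P = H + (0, 13.3) = (-41.6, 13.3). On A1, H sits at bearing -90° from P; a 144° counterclockwise sweep puts F at bearing 54°, so F = P + 13.3·(cos 54°, sin 54°) = (-33.8, 24.1). Since A1 is tangent to FE there, PF ⟂ FE, so FE runs along (−sin 54°, cos 54°); with |FE| = 23.4, E = (-52.7, 37.8). Then |HE| = |E − H| = 39.4.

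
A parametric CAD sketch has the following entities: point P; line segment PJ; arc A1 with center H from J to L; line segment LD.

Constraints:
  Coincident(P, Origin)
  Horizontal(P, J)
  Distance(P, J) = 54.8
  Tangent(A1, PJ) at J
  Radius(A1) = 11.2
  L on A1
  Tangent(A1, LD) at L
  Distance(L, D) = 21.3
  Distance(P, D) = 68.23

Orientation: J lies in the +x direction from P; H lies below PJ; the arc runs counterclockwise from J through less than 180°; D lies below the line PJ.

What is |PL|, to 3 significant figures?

49.2

P is at the origin; PJ is horizontal with |PJ| = 54.8 and J on the +x side, so J = (54.8, 0.00). Since A1 is tangent to PJ there, HJ ⟂ PJ, so H = J + (0, -11.2) = (54.8, -11.2). Since HL ⟂ LD (tangency), |HD| = √(11.2² + 21.3²) = 24.1 regardless of where L sits on A1. So D lies on both circle(P, 68.23) and circle(H, 24.1); the below-PJ intersection is D = (58.6, -35.0). L is the foot of the tangent from D: L = (45.8, -17.9).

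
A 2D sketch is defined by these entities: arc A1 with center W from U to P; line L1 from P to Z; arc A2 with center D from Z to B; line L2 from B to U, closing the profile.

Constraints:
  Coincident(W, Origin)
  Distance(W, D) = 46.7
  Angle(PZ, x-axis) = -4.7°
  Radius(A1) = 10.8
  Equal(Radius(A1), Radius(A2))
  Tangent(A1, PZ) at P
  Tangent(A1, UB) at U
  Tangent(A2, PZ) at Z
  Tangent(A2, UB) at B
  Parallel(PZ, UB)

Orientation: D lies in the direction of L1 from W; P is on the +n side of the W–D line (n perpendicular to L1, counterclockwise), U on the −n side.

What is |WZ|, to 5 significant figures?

47.933

The slot axis is L1's direction at -4.7°, so u = (cos -4.7°, sin -4.7°) = (0.99664, -0.081939) and n = (−sin -4.7°, cos -4.7°) = (0.081939, 0.99664). W is at the origin and D lies 46.7 along u from W, so D = 46.7·u = (46.543, -3.8265). Tangency of A1 to both parallel lines with radius 10.8 puts P and U at W ± 10.8·n: P = (0.88494, 10.764), U = (-0.88494, -10.764). Equal radii place Z and B the same way about D: Z = D + 10.8·n = (47.428, 6.9372), B = D − 10.8·n = (45.658, -14.590). Then |WZ| = |Z − W| = 47.933.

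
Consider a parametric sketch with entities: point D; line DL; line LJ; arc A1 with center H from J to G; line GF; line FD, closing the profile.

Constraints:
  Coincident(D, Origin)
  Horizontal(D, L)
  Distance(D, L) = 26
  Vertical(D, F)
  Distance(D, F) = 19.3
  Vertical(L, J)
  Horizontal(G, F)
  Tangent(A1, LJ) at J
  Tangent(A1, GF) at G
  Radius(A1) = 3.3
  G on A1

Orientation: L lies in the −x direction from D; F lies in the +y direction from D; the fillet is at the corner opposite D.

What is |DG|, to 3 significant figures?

29.8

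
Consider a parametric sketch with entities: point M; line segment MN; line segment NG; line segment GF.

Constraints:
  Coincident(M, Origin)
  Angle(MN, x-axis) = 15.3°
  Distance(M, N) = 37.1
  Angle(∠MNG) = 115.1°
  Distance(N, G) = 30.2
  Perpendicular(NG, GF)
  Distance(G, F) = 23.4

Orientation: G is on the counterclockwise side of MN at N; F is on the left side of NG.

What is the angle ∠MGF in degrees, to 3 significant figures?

53.8°

M is at the origin; MN runs at 15.3° with length 37.1, so N = 37.1·(cos 15.3°, sin 15.3°) = (35.8, 9.79). ∠MNG = 115.1°, so NG runs at 15.3° + (180° − 115.1°) = 80.2° from the x-axis; with |NG| = 30.2, G = N + 30.2·(cos 80.2°, sin 80.2°) = (40.9, 39.5). The perpendicularity gives GF at right angles to NG; with |GF| = 23.4 on the left of NG, F = G + 23.4·(-0.985, 0.170) = (17.9, 43.5). Then cos ∠MGF = GM·GF / (|GM||GF|), giving 53.8°.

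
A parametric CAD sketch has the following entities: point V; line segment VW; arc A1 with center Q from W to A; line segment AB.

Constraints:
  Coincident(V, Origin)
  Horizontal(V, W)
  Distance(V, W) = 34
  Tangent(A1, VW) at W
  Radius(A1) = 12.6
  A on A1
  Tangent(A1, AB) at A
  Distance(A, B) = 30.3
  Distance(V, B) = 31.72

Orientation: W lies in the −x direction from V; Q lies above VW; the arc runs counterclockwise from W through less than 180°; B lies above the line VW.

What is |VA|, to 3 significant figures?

24.2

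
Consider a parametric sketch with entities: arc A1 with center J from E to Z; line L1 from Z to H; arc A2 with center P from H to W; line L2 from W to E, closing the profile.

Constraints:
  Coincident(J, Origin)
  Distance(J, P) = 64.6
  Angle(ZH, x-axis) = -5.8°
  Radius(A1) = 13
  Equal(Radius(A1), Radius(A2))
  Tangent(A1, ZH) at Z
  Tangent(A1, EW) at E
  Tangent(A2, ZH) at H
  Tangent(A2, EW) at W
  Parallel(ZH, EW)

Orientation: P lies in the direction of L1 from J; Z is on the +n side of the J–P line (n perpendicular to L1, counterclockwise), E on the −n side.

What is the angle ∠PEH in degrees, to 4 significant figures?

10.55°

The slot axis is L1's direction at -5.8°, so u = (cos -5.8°, sin -5.8°) = (0.9949, -0.1011) and n = (−sin -5.8°, cos -5.8°) = (0.1011, 0.9949). J is at the origin and P lies 64.6 along u from J, so P = 64.6·u = (64.27, -6.528). Tangency of A1 to both parallel lines with radius 13.0 puts Z and E at J ± 13.0·n: Z = (1.314, 12.93), E = (-1.314, -12.93). Equal radii place H and W the same way about P: H = P + 13.0·n = (65.58, 6.405), W = P − 13.0·n = (62.96, -19.46). Then cos ∠PEH = EP·EH / (|EP||EH|), giving 10.55°.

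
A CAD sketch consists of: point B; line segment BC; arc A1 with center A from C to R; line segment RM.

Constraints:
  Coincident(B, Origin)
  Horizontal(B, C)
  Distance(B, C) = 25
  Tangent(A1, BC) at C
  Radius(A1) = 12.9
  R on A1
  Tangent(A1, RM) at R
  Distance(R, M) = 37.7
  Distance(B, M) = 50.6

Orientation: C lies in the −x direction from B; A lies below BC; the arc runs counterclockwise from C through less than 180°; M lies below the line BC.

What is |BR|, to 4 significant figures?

40.76

B is at the origin; BC is horizontal with |BC| = 25.0 and C on the −x side, so C = (-25.00, 0.000). Since A1 is tangent to BC there, AC ⟂ BC, so A = C + (0, -12.9) = (-25.00, -12.90). Since AR ⟂ RM (tangency), |AM| = √(12.9² + 37.7²) = 39.85 regardless of where R sits on A1. So M lies on both circle(B, 50.6) and circle(A, 39.85); the below-BC intersection is M = (-9.651, -49.67). R is the foot of the tangent from M: R = (-34.65, -21.46).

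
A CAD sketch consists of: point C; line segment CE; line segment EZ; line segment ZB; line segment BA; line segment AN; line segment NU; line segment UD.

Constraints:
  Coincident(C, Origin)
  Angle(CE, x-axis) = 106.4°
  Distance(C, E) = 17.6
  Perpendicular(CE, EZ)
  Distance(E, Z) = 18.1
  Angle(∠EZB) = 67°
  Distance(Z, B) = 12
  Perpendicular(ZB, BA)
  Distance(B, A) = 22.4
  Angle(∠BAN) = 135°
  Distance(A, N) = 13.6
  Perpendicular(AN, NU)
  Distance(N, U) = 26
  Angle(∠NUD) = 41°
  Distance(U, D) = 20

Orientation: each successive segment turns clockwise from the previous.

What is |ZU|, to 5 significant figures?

21.021

C is at the origin; CE runs at 106.4° with length 17.6, so E = (-4.9692, 16.884). The perpendicularity gives EZ at right angles to CE, so EZ runs at 16.400°; with |EZ| = 18.1, Z = (12.394, 21.994). ∠EZB = 67.0° gives ZB at -96.600° from the x-axis; with |ZB| = 12.0, B = (11.015, 10.074). The perpendicularity gives BA at right angles to ZB, so BA runs at 173.40°; with |BA| = 22.4, A = (-11.236, 12.648). ∠BAN = 135.0° gives AN at 128.40° from the x-axis; with |AN| = 13.6, N = (-19.684, 23.307). AN ⟂ NU, so NU runs at 38.400°; with |NU| = 26.0, U = (0.69200, 39.456). Then |ZU| = |U − Z| = 21.021.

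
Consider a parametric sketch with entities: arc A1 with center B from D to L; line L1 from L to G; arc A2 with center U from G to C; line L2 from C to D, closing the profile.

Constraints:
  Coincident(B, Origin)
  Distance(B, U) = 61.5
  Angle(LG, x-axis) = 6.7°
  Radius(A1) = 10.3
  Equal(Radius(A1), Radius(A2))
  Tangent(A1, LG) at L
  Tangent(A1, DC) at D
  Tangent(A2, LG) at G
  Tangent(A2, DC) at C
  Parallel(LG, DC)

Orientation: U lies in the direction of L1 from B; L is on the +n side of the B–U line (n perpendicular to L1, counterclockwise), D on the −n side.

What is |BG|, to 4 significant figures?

62.36

The slot axis is L1's direction at 6.7°, so u = (cos 6.7°, sin 6.7°) = (0.9932, 0.1167) and n = (−sin 6.7°, cos 6.7°) = (-0.1167, 0.9932). B is at the origin and U lies 61.5 along u from B, so U = 61.5·u = (61.08, 7.175). Tangency of A1 to both parallel lines with radius 10.3 puts L and D at B ± 10.3·n: L = (-1.202, 10.23), D = (1.202, -10.23). Equal radii place G and C the same way about U: G = U + 10.3·n = (59.88, 17.40), C = U − 10.3·n = (62.28, -3.054). Then |BG| = |G − B| = 62.36.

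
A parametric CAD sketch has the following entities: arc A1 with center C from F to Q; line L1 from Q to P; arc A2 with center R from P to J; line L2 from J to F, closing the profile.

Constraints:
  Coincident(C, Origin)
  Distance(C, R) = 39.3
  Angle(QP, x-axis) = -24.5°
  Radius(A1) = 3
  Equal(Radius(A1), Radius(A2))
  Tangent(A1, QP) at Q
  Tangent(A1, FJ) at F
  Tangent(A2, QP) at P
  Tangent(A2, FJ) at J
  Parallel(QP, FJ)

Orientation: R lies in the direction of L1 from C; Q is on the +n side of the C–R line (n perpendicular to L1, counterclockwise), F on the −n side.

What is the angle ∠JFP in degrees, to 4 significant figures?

8.680°

The slot axis is L1's direction at -24.5°, so u = (cos -24.5°, sin -24.5°) = (0.9100, -0.4147) and n = (−sin -24.5°, cos -24.5°) = (0.4147, 0.9100). C is at the origin and R lies 39.3 along u from C, so R = 39.3·u = (35.76, -16.30). Tangency of A1 to both parallel lines with radius 3.0 puts Q and F at C ± 3.0·n: Q = (1.244, 2.730), F = (-1.244, -2.730). Equal radii place P and J the same way about R: P = R + 3.0·n = (37.01, -13.57), J = R − 3.0·n = (34.52, -19.03). Then cos ∠JFP = FJ·FP / (|FJ||FP|), giving 8.680°.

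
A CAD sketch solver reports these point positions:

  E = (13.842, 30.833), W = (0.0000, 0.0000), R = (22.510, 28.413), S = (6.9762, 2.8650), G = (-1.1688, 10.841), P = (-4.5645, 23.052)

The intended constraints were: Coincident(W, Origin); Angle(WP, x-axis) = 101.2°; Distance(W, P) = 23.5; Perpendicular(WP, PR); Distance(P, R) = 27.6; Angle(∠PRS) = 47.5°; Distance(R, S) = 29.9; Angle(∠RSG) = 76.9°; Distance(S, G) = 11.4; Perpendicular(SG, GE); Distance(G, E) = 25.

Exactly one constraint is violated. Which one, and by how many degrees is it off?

Perpendicular(SG, GE) — off by 7.50°.

W = (0.00, 0.00) ✓; WP at 101.2° ✓; |WP| = 23.50 ✓; ∠(WP, PR) = 90.00° ✓; |PR| = 27.60 ✓; ∠PRS = 47.50° ✓; |RS| = 29.90 ✓; ∠RSG = 76.90° ✓; |SG| = 11.40 ✓; ∠(SG, GE) = 82.50° ✗; |GE| = 25.00 ✓.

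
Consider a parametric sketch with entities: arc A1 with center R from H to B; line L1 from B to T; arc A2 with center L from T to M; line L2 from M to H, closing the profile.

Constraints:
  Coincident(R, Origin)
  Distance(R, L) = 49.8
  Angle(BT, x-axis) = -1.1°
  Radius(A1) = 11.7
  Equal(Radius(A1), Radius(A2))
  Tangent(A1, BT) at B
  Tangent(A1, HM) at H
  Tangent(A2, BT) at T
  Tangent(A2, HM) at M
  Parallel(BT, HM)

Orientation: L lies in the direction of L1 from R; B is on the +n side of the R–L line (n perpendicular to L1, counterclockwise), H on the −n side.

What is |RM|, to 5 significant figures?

51.156

Tangency of A1 to both parallel lines with radius 11.7 puts B and H at R ± 11.7·n: B = (0.22461, 11.698), H = (-0.22461, -11.698). Equal radii place T and M the same way about L: T = L + 11.7·n = (50.015, 10.742), M = L − 11.7·n = (49.566, -12.654). Then |RM| = |M − R| = 51.156.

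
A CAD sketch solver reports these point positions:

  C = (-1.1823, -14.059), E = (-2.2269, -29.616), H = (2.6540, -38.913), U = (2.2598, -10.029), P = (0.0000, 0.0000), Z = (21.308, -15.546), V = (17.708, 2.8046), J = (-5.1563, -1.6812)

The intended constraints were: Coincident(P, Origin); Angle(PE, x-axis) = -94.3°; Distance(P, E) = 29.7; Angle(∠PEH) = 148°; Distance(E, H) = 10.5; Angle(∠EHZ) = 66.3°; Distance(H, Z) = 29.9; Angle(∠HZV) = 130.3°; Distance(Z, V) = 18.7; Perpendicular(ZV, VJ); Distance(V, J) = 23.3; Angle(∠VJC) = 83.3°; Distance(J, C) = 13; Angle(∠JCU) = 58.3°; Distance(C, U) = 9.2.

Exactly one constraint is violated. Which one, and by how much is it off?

Distance(C, U) = 9.2 — off by 3.90.

P = (0.00, 0.00) ✓; PE at -94.30° ✓; |PE| = 29.70 ✓; ∠PEH = 148.0° ✓; |EH| = 10.50 ✓; ∠EHZ = 66.30° ✓; |HZ| = 29.90 ✓; ∠HZV = 130.3° ✓; |ZV| = 18.70 ✓; ∠(ZV, VJ) = 90.00° ✓; |VJ| = 23.30 ✓; ∠VJC = 83.30° ✓; |JC| = 13.00 ✓; ∠JCU = 58.30° ✓; |CU| = 5.300 ✗.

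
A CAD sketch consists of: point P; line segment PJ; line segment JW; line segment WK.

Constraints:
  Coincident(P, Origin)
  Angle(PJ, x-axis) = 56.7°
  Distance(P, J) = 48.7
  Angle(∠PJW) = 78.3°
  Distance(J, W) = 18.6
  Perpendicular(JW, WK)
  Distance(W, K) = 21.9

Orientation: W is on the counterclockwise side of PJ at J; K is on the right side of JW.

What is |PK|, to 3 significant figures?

70.1

P is at the origin; PJ runs at 56.7° with length 48.7, so J = 48.7·(cos 56.7°, sin 56.7°) = (26.7, 40.7). ∠PJW = 78.3°, so JW runs at 56.7° + (180° − 78.3°) = 158° from the x-axis; with |JW| = 18.6, W = J + 18.6·(cos 158°, sin 158°) = (9.44, 47.6). JW is perpendicular to WK; with |WK| = 21.9 on the right of JW, K = W + 21.9·(0.368, 0.930) = (17.5, 67.9). Then |PK| = |K − P| = 70.1.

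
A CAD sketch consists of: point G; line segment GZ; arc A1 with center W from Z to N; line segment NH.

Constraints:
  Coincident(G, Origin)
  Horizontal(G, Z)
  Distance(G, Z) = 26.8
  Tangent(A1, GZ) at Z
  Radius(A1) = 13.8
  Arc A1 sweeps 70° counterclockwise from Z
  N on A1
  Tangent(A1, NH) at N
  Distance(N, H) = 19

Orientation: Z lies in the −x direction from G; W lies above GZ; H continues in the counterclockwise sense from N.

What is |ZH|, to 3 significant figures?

33.2

G is at the origin; GZ is horizontal with |GZ| = 26.8 and Z on the −x side, so Z = (-26.8, 0.00). A1 meets GZ tangentially, so WZ is at right angles to GZ, so W = Z + (0, 13.8) = (-26.8, 13.8). On A1, Z sits at bearing -90° from W; a 70° counterclockwise sweep puts N at bearing -20°, so N = W + 13.8·(cos -20°, sin -20°) = (-13.8, 9.08). The tangent condition forces WN to be normal to NH, so NH runs along (−sin -20°, cos -20°); with |NH| = 19.0, H = (-7.33, 26.9). Then |ZH| = |H − Z| = 33.2.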